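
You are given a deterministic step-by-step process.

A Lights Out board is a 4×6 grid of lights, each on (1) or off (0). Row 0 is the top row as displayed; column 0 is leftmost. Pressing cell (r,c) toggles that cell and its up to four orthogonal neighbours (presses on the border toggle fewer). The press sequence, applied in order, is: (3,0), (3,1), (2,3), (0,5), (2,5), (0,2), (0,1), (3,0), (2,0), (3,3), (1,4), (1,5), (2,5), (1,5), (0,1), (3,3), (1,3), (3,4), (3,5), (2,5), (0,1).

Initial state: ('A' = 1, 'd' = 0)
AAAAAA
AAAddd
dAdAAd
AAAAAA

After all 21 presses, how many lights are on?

15

0) AAAAAA
AAAddd
dAdAAd
AAAAAA
1) AAAAAA
AAAddd
AAdAAd
ddAAAA
2) AAAAAA
AAAddd
AddAAd
AAdAAA
3) AAAAAA
AAAAdd
AdAddd
AAddAA
4) AAAAdd
AAAAdA
AdAddd
AAddAA
5) AAAAdd
AAAAdd
AdAdAA
AAddAd
6) Addddd
AAdAdd
AdAdAA
AAddAd
7) dAAddd
AddAdd
AdAdAA
AAddAd
8) dAAddd
AddAdd
ddAdAA
ddddAd
9) dAAddd
dddAdd
AAAdAA
AdddAd
10) dAAddd
dddAdd
AAAAAA
AdAAdd
11) dAAdAd
ddddAA
AAAAdA
AdAAdd
12) dAAdAA
dddddd
AAAAdd
AdAAdd
13) dAAdAA
dddddA
AAAAAA
AdAAdA
14) dAAdAd
ddddAd
AAAAAd
AdAAdA
15) AdddAd
dAddAd
AAAAAd
AdAAdA
16) AdddAd
dAddAd
AAAdAd
AdddAA
17) AddAAd
dAAAdd
AAAAAd
AdddAA
18) AddAAd
dAAAdd
AAAAdd
AddAdd
19) AddAAd
dAAAdd
AAAAdA
AddAAA
20) AddAAd
dAAAdA
AAAAAd
AddAAd
21) dAAAAd
ddAAdA
AAAAAd
AddAAd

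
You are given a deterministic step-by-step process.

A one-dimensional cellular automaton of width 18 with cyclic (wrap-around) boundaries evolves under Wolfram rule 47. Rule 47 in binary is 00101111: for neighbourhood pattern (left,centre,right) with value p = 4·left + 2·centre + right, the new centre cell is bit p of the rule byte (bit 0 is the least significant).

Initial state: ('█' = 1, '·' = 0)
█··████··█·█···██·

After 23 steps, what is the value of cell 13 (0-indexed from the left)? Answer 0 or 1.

[0] █··████··█·█···██·
[1] █·██····████·███·█
[2] ·██··████···██··██
[3] ██··██····███··██·
[4] █··██··████···██·█
[5] ··██··██····███·██
[6] ·██··██··████··██·
[7] ██··██··██····██··
[8] █··██··██··████··█
[9] ··██··██··██····██
[10] ·██··██··██··████·
[11] ██··██··██··██····
[12] █··██··██··██··███
[13] ··██··██··██··██··
[14] ███··██··██··██··█
[15] ····██··██··██··██
[16] ·████··██··██··██·
[17] ██····██··██··██··
[18] █··████··██··██··█
[19] ··██····██··██··██
[20] ·██··████··██··██·
[21] ██··██····██··██··
[22] █··██··████··██··█
[23] ··██··██····██··██

1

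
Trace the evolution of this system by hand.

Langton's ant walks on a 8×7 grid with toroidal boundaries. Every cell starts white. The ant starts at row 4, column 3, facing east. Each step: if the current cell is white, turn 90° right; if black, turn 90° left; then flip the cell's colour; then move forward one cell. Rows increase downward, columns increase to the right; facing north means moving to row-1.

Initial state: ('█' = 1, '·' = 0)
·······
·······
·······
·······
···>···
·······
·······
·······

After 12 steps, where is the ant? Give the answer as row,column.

2,3

[0] ·······
·······
·······
·······
···>···
·······
·······
·······
[1] ·······
·······
·······
·······
···█···
···v···
·······
·······
[2] ·······
·······
·······
·······
···█···
··<█···
·······
·······
[3] ·······
·······
·······
·······
··^█···
··██···
·······
·······
[4] ·······
·······
·······
·······
··█>···
··██···
·······
·······
[5] ·······
·······
·······
···^···
··█····
··██···
·······
·······
[6] ·······
·······
·······
···█>··
··█····
··██···
·······
·······
[7] ·······
·······
·······
···██··
··█·v··
··██···
·······
·······
[8] ·······
·······
·······
···██··
··█<█··
··██···
·······
·······
[9] ·······
·······
·······
···^█··
··███··
··██···
·······
·······
[10] ·······
·······
·······
··<·█··
··███··
··██···
·······
·······
[11] ·······
·······
··^····
··█·█··
··███··
··██···
·······
·······
[12] ·······
·······
··█>···
··█·█··
··███··
··██···
·······
·······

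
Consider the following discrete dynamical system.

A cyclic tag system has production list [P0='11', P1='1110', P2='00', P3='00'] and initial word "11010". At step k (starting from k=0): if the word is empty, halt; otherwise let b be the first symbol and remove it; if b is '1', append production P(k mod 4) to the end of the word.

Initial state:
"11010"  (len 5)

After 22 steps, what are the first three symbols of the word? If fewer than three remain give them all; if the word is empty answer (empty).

111

gen 0: "11010"  (len 5)
gen 1: "101011"  (len 6)
gen 2: "010111110"  (len 9)
gen 3: "10111110"  (len 8)
gen 4: "011111000"  (len 9)
gen 5: "11111000"  (len 8)
gen 6: "11110001110"  (len 11)
gen 7: "111000111000"  (len 12)
gen 8: "1100011100000"  (len 13)
gen 9: "10001110000011"  (len 14)
gen 10: "00011100000111110"  (len 17)
gen 11: "0011100000111110"  (len 16)
gen 12: "011100000111110"  (len 15)
gen 13: "11100000111110"  (len 14)
gen 14: "11000001111101110"  (len 17)
gen 15: "100000111110111000"  (len 18)
gen 16: "0000011111011100000"  (len 19)
gen 17: "000011111011100000"  (len 18)
gen 18: "00011111011100000"  (len 17)
gen 19: "0011111011100000"  (len 16)
gen 20: "011111011100000"  (len 15)
gen 21: "11111011100000"  (len 14)
gen 22: "11110111000001110"  (len 17)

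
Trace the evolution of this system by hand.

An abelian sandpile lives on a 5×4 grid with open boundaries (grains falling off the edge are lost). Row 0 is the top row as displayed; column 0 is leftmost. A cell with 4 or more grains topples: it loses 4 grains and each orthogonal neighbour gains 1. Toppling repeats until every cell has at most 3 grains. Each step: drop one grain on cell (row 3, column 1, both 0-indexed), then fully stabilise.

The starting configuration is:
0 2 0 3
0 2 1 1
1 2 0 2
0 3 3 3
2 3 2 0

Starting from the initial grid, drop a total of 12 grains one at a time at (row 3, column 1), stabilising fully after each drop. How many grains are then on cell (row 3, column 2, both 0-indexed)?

2

[0] 0 2 0 3
0 2 1 1
1 2 0 2
0 3 3 3
2 3 2 0
[1] 0 2 0 3
0 2 1 1
1 3 1 3
1 2 2 0
3 1 0 2
[2] 0 2 0 3
0 2 1 1
1 3 1 3
1 3 2 0
3 1 0 2
[3] 0 2 0 3
0 3 1 1
2 0 2 3
2 1 3 0
3 2 0 2
[4] 0 2 0 3
0 3 1 1
2 0 2 3
2 2 3 0
3 2 0 2
[5] 0 2 0 3
0 3 1 1
2 0 2 3
2 3 3 0
3 2 0 2
[6] 0 2 0 3
0 3 1 1
2 1 3 3
3 1 0 1
3 3 1 2
[7] 0 2 0 3
0 3 1 1
2 1 3 3
3 2 0 1
3 3 1 2
[8] 0 2 0 3
0 3 1 1
2 1 3 3
3 3 0 1
3 3 1 2
[9] 0 2 0 3
0 3 1 1
3 2 3 3
1 2 1 1
1 1 2 2
[10] 0 2 0 3
0 3 1 1
3 2 3 3
1 3 1 1
1 1 2 2
[11] 0 2 0 3
0 3 1 1
3 3 3 3
2 0 2 1
1 2 2 2
[12] 0 2 0 3
0 3 1 1
3 3 3 3
2 1 2 1
1 2 2 2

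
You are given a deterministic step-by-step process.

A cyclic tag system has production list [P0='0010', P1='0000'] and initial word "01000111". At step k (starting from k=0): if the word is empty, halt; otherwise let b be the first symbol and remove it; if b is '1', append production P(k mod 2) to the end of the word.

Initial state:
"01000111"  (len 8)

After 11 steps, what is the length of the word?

13

gen 0: "01000111"  (len 8)
gen 1: "1000111"  (len 7)
gen 2: "0001110000"  (len 10)
gen 3: "001110000"  (len 9)
gen 4: "01110000"  (len 8)
gen 5: "1110000"  (len 7)
gen 6: "1100000000"  (len 10)
gen 7: "1000000000010"  (len 13)
gen 8: "0000000000100000"  (len 16)
gen 9: "000000000100000"  (len 15)
gen 10: "00000000100000"  (len 14)
gen 11: "0000000100000"  (len 13)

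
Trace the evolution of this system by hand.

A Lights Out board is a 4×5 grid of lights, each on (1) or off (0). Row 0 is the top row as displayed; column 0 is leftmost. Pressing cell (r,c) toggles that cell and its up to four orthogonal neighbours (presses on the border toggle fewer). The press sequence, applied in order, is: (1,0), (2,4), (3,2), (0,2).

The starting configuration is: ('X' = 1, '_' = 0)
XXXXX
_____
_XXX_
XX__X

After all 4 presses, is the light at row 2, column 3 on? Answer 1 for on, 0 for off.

t=0: XXXXX
_____
_XXX_
XX__X
t=1: _XXXX
XX___
XXXX_
XX__X
t=2: _XXXX
XX__X
XXX_X
XX___
t=3: _XXXX
XX__X
XX__X
X_XX_
t=4: ____X
XXX_X
XX__X
X_XX_

0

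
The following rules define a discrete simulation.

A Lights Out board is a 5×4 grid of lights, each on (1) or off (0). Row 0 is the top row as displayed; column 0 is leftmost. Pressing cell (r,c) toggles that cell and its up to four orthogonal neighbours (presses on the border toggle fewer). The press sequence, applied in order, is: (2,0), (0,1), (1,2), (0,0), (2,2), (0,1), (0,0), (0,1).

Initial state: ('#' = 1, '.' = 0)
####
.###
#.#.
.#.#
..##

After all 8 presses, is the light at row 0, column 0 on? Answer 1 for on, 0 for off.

step 0: ####
.###
#.#.
.#.#
..##
step 1: ####
####
.##.
##.#
..##
step 2: ...#
#.##
.##.
##.#
..##
step 3: ..##
##..
.#..
##.#
..##
step 4: ####
.#..
.#..
##.#
..##
step 5: ####
.##.
..##
####
..##
step 6: ...#
..#.
..##
####
..##
step 7: ##.#
#.#.
..##
####
..##
step 8: ..##
###.
..##
####
..##

0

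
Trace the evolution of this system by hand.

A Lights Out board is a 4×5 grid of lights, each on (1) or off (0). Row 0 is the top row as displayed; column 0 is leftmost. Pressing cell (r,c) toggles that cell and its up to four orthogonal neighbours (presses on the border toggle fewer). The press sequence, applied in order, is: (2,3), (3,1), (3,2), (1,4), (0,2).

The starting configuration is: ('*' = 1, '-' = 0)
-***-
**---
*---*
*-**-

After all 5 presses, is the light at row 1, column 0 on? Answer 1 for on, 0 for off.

1

step 0: -***-
**---
*---*
*-**-
step 1: -***-
**-*-
*-**-
*-*--
step 2: -***-
**-*-
****-
-*---
step 3: -***-
**-*-
**-*-
--**-
step 4: -****
**--*
**-**
--**-
step 5: ----*
***-*
**-**
--**-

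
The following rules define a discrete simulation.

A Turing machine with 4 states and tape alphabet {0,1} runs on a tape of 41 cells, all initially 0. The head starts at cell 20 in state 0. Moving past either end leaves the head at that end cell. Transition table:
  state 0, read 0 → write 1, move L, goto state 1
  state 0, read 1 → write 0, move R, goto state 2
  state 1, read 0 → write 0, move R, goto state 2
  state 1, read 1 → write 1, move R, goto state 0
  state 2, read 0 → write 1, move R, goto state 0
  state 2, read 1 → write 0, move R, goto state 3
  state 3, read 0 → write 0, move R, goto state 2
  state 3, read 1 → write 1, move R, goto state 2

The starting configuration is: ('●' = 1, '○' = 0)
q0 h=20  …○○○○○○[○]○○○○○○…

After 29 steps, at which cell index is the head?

35

t=0: q0 h=20  …○○○○○○[○]○○○○○○…
t=1: q1 h=19  …○○○○○○[○]●○○○○○…
t=2: q2 h=20  …○○○○○○[●]○○○○○○…
t=3: q3 h=21  …○○○○○○[○]○○○○○○…
t=4: q2 h=22  …○○○○○○[○]○○○○○○…
t=5: q0 h=23  …○○○○○●[○]○○○○○○…
t=6: q1 h=22  …○○○○○○[●]●○○○○○…
t=7: q0 h=23  …○○○○○●[●]○○○○○○…
t=8: q2 h=24  …○○○○●○[○]○○○○○○…
t=9: q0 h=25  …○○○●○●[○]○○○○○○…
t=10: q1 h=24  …○○○○●○[●]●○○○○○…
t=11: q0 h=25  …○○○●○●[●]○○○○○○…
t=12: q2 h=26  …○○●○●○[○]○○○○○○…
t=13: q0 h=27  …○●○●○●[○]○○○○○○…
t=14: q1 h=26  …○○●○●○[●]●○○○○○…
t=15: q0 h=27  …○●○●○●[●]○○○○○○…
t=16: q2 h=28  …●○●○●○[○]○○○○○○…
t=17: q0 h=29  …○●○●○●[○]○○○○○○…
t=18: q1 h=28  …●○●○●○[●]●○○○○○…
t=19: q0 h=29  …○●○●○●[●]○○○○○○…
t=20: q2 h=30  …●○●○●○[○]○○○○○○…
t=21: q0 h=31  …○●○●○●[○]○○○○○○…
t=22: q1 h=30  …●○●○●○[●]●○○○○○…
t=23: q0 h=31  …○●○●○●[●]○○○○○○…
t=24: q2 h=32  …●○●○●○[○]○○○○○○…
t=25: q0 h=33  …○●○●○●[○]○○○○○○…
t=26: q1 h=32  …●○●○●○[●]●○○○○○…
t=27: q0 h=33  …○●○●○●[●]○○○○○○…
t=28: q2 h=34  …●○●○●○[○]○○○○○○|
t=29: q0 h=35  …○●○●○●[○]○○○○○|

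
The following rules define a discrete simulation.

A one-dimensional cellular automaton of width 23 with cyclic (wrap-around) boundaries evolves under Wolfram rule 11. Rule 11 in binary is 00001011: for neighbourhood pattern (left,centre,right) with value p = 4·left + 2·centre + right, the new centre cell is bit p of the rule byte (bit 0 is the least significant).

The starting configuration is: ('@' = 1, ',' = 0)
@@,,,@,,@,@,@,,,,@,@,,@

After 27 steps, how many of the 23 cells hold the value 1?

9

[0] @@,,,@,,@,@,@,,,,@,@,,@
[1] ,,,@@,,@,,,,,,@@@,,,,@@
[2] ,@@@,,@,,@@@@@@,,,@@@@,
[3] @@,,,@,,@@,,,,,,@@@,,,,
[4] @,,@@,,@@,,@@@@@@,,,@@@
[5] ,,@@,,@@,,@@,,,,,,@@@,,
[6] @@@,,@@,,@@,,@@@@@@,,,@
[7] ,,,,@@,,@@,,@@,,,,,,@@@
[8] ,@@@@,,@@,,@@,,@@@@@@,,
[9] @@,,,,@@,,@@,,@@,,,,,,@
[10] ,,,@@@@,,@@,,@@,,@@@@@@
[11] ,@@@,,,,@@,,@@,,@@,,,,,
[12] @@,,,@@@@,,@@,,@@,,@@@@
[13] ,,,@@@,,,,@@,,@@,,@@,,,
[14] @@@@,,,@@@@,,@@,,@@,,@@
[15] ,,,,,@@@,,,,@@,,@@,,@@,
[16] @@@@@@,,,@@@@,,@@,,@@,,
[17] @,,,,,,@@@,,,,@@,,@@,,@
[18] ,,@@@@@@,,,@@@@,,@@,,@@
[19] ,@@,,,,,,@@@,,,,@@,,@@,
[20] @@,,@@@@@@,,,@@@@,,@@,,
[21] @,,@@,,,,,,@@@,,,,@@,,@
[22] ,,@@,,@@@@@@,,,@@@@,,@@
[23] ,@@,,@@,,,,,,@@@,,,,@@,
[24] @@,,@@,,@@@@@@,,,@@@@,,
[25] @,,@@,,@@,,,,,,@@@,,,,@
[26] ,,@@,,@@,,@@@@@@,,,@@@@
[27] ,@@,,@@,,@@,,,,,,@@@,,,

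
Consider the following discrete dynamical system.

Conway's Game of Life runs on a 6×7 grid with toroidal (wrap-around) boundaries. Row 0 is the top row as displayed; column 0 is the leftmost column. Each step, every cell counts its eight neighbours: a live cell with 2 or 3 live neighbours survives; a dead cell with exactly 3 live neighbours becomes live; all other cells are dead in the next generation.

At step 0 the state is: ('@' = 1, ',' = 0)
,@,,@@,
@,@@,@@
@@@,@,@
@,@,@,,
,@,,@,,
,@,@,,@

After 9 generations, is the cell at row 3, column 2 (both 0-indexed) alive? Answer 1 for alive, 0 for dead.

0) ,@,,@@,
@,@@,@@
@@@,@,@
@,@,@,,
,@,,@,,
,@,@,,@
1) ,@,,,,,
,,,,,,,
,,,,@,,
,,@,@,@
,@,,@@,
,@,@,,,
2) ,,@,,,,
,,,,,,,
,,,@,@,
,,,,@,,
@@,,@@,
@@,,@,,
3) ,@,,,,,
,,,,,,,
,,,,@,,
,,,@,,@
@@,@@@@
@,@@@@@
4) @@@@@@@
,,,,,,,
,,,,,,,
,,@@,,@
,@,,,,,
,,,,,,,
5) @@@@@@@
@@@@@@@
,,,,,,,
,,@,,,,
,,@,,,,
,,,@@@@
6) ,,,,,,,
,,,,,,,
@,,,@@@
,,,,,,,
,,@,@@,
,,,,,,,
7) ,,,,,,,
,,,,,@@
,,,,,@@
,,,@,,,
,,,,,,,
,,,,,,,
8) ,,,,,,,
,,,,,@@
,,,,@@@
,,,,,,,
,,,,,,,
,,,,,,,
9) ,,,,,,,
,,,,@,@
,,,,@,@
,,,,,@,
,,,,,,,
,,,,,,,

0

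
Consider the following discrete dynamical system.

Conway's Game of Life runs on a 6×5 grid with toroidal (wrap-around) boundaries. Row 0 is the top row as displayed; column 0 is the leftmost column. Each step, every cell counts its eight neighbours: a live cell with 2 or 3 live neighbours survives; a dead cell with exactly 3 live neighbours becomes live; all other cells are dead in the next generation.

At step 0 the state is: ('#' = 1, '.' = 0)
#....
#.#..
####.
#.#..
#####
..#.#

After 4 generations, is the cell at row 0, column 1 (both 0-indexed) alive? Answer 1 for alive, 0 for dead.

step 0: #....
#.#..
####.
#.#..
#####
..#.#
step 1: #..##
#.##.
#..#.
.....
.....
..#..
step 2: #....
#.#..
.###.
.....
.....
...##
step 3: ##.#.
#.###
.###.
..#..
.....
....#
step 4: .#...
.....
#....
.###.
.....
#...#

1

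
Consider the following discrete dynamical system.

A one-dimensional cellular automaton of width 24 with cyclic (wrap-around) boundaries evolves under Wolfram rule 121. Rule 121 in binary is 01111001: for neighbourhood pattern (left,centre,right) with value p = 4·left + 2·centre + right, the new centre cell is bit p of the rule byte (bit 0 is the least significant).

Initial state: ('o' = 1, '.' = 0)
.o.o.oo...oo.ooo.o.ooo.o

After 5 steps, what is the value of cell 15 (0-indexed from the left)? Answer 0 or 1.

0

t=0: .o.o.oo...oo.ooo.o.ooo.o
t=1: o.o.ooooo.oooo.oo.oo.oo.
t=2: .o.oo...ooo..ooooooooooo
t=3: o.ooooo.o.oo.o.........o
t=4: ooo...oo.oooo.oooooooo.o
t=5: ..ooo.oooo..ooo......ooo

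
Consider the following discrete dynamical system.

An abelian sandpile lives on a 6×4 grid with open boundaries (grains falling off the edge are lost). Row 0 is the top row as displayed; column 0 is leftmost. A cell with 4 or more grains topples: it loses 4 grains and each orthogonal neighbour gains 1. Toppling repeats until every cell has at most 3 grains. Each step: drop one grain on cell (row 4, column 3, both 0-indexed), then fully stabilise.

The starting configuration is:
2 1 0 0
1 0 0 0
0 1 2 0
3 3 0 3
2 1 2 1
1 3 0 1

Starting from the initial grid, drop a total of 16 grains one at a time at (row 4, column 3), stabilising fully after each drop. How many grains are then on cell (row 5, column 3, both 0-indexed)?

2

[0] 2 1 0 0
1 0 0 0
0 1 2 0
3 3 0 3
2 1 2 1
1 3 0 1
[1] 2 1 0 0
1 0 0 0
0 1 2 0
3 3 0 3
2 1 2 2
1 3 0 1
[2] 2 1 0 0
1 0 0 0
0 1 2 0
3 3 0 3
2 1 2 3
1 3 0 1
[3] 2 1 0 0
1 0 0 0
0 1 2 1
3 3 1 0
2 1 3 1
1 3 0 2
[4] 2 1 0 0
1 0 0 0
0 1 2 1
3 3 1 0
2 1 3 2
1 3 0 2
[5] 2 1 0 0
1 0 0 0
0 1 2 1
3 3 1 0
2 1 3 3
1 3 0 2
[6] 2 1 0 0
1 0 0 0
0 1 2 1
3 3 2 1
2 2 0 1
1 3 1 3
[7] 2 1 0 0
1 0 0 0
0 1 2 1
3 3 2 1
2 2 0 2
1 3 1 3
[8] 2 1 0 0
1 0 0 0
0 1 2 1
3 3 2 1
2 2 0 3
1 3 1 3
[9] 2 1 0 0
1 0 0 0
0 1 2 1
3 3 2 2
2 2 1 1
1 3 2 0
[10] 2 1 0 0
1 0 0 0
0 1 2 1
3 3 2 2
2 2 1 2
1 3 2 0
[11] 2 1 0 0
1 0 0 0
0 1 2 1
3 3 2 2
2 2 1 3
1 3 2 0
[12] 2 1 0 0
1 0 0 0
0 1 2 1
3 3 2 3
2 2 2 0
1 3 2 1
[13] 2 1 0 0
1 0 0 0
0 1 2 1
3 3 2 3
2 2 2 1
1 3 2 1
[14] 2 1 0 0
1 0 0 0
0 1 2 1
3 3 2 3
2 2 2 2
1 3 2 1
[15] 2 1 0 0
1 0 0 0
0 1 2 1
3 3 2 3
2 2 2 3
1 3 2 1
[16] 2 1 0 0
1 0 0 0
0 1 2 2
3 3 3 0
2 2 3 1
1 3 2 2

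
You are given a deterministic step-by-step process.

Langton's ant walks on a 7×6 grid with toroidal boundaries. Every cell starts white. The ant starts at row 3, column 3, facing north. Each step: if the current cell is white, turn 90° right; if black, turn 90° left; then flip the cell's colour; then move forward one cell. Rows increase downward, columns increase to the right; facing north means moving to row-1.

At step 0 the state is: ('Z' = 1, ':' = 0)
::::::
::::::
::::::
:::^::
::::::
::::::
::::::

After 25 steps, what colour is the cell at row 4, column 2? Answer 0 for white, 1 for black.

t=0: ::::::
::::::
::::::
:::^::
::::::
::::::
::::::
t=1: ::::::
::::::
::::::
:::Z>:
::::::
::::::
::::::
t=2: ::::::
::::::
::::::
:::ZZ:
::::v:
::::::
::::::
t=3: ::::::
::::::
::::::
:::ZZ:
:::<Z:
::::::
::::::
t=4: ::::::
::::::
::::::
:::^Z:
:::ZZ:
::::::
::::::
t=5: ::::::
::::::
::::::
::<:Z:
:::ZZ:
::::::
::::::
t=6: ::::::
::::::
::^:::
::Z:Z:
:::ZZ:
::::::
::::::
t=7: ::::::
::::::
::Z>::
::Z:Z:
:::ZZ:
::::::
::::::
t=8: ::::::
::::::
::ZZ::
::ZvZ:
:::ZZ:
::::::
::::::
t=9: ::::::
::::::
::ZZ::
::<ZZ:
:::ZZ:
::::::
::::::
t=10: ::::::
::::::
::ZZ::
:::ZZ:
::vZZ:
::::::
::::::
t=11: ::::::
::::::
::ZZ::
:::ZZ:
:<ZZZ:
::::::
::::::
t=12: ::::::
::::::
::ZZ::
:^:ZZ:
:ZZZZ:
::::::
::::::
t=13: ::::::
::::::
::ZZ::
:Z>ZZ:
:ZZZZ:
::::::
::::::
t=14: ::::::
::::::
::ZZ::
:ZZZZ:
:ZvZZ:
::::::
::::::
t=15: ::::::
::::::
::ZZ::
:ZZZZ:
:Z:>Z:
::::::
::::::
t=16: ::::::
::::::
::ZZ::
:ZZ^Z:
:Z::Z:
::::::
::::::
t=17: ::::::
::::::
::ZZ::
:Z<:Z:
:Z::Z:
::::::
::::::
t=18: ::::::
::::::
::ZZ::
:Z::Z:
:Zv:Z:
::::::
::::::
t=19: ::::::
::::::
::ZZ::
:Z::Z:
:<Z:Z:
::::::
::::::
t=20: ::::::
::::::
::ZZ::
:Z::Z:
::Z:Z:
:v::::
::::::
t=21: ::::::
::::::
::ZZ::
:Z::Z:
::Z:Z:
<Z::::
::::::
t=22: ::::::
::::::
::ZZ::
:Z::Z:
^:Z:Z:
ZZ::::
::::::
t=23: ::::::
::::::
::ZZ::
:Z::Z:
Z>Z:Z:
ZZ::::
::::::
t=24: ::::::
::::::
::ZZ::
:Z::Z:
ZZZ:Z:
Zv::::
::::::
t=25: ::::::
::::::
::ZZ::
:Z::Z:
ZZZ:Z:
Z:>:::
::::::

1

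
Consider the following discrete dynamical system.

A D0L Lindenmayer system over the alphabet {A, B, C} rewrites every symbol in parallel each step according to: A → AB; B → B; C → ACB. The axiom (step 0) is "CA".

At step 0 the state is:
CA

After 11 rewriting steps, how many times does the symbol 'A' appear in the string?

12

t=0: CA
t=1: ACBAB
t=2: ABACBBABB
t=3: ABBABACBBBABBB
t=4: ABBBABBABACBBBBABBBB
t=5: ABBBBABBBABBABACBBBBBABBBBB
t=6: ABBBBBABBBBABBBABBABACBBBBBBABBBBBB
t=7: ABBBBBBABBBBBABBBBABBBABBABACBBBBBBBABBBBBBB
t=8: ABBBBBBBABBBBBBABBBBBABBBBABBBABBABACBBBBBBBBABBBBBBBB
t=9: ABBBBBBBBABBBBBBBABBBBBBABBBBBABBBBABBBABBABACBBBBBBBBBABBBBBBBBB
t=10: ABBBBBBBBBABBBBBBBBABBBBBBBABBBBBBABBBBBABBBBABBBABBABACBBBBBBBBBBABBBBBBBBBB
t=11: ABBBBBBBBBBABBBBBBBBBABBBBBBBBABBBBBBBABBBBBBABBBBBABBBBABBBABBABACBBBBBBBBBBBABBBBBBBBBBB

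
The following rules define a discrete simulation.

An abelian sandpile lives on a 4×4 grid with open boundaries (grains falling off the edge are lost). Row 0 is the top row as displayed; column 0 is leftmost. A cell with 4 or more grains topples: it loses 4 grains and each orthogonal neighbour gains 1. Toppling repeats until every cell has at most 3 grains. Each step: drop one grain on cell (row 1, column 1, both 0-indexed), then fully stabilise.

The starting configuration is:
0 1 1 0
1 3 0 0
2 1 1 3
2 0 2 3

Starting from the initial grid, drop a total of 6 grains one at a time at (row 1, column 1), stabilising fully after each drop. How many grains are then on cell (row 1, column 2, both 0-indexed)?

t=0: 0 1 1 0
1 3 0 0
2 1 1 3
2 0 2 3
t=1: 0 2 1 0
2 0 1 0
2 2 1 3
2 0 2 3
t=2: 0 2 1 0
2 1 1 0
2 2 1 3
2 0 2 3
t=3: 0 2 1 0
2 2 1 0
2 2 1 3
2 0 2 3
t=4: 0 2 1 0
2 3 1 0
2 2 1 3
2 0 2 3
t=5: 0 3 1 0
3 0 2 0
2 3 1 3
2 0 2 3
t=6: 0 3 1 0
3 1 2 0
2 3 1 3
2 0 2 3

2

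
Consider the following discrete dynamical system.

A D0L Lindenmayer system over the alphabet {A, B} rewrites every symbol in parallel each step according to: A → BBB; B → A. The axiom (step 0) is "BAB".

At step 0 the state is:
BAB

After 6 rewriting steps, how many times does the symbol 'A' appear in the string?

27

0) BAB
1) ABBBA
2) BBBAAABBB
3) AAABBBBBBBBBAAA
4) BBBBBBBBBAAAAAAAAABBBBBBBBB
5) AAAAAAAAABBBBBBBBBBBBBBBBBBBBBBBBBBBAAAAAAAAA
6) BBBBBBBBBBBBBBBBBBBBBBBBBBBAAAAAAAAAAAAAAAAAAAAAAAAAAABBBBBBBBBBBBBBBBBBBBBBBBBBB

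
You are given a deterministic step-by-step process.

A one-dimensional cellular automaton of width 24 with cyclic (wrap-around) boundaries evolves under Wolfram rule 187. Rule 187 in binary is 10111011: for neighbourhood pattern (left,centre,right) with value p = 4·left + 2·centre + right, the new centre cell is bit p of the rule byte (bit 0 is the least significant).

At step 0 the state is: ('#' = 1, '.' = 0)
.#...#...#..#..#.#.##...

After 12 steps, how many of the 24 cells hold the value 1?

0) .#...#...#..#..#.#.##...
1) #.###.###.##.##.#.##.###
2) .###.###.##.##.#.##.####
3) ###.###.##.##.#.##.####.
4) ##.###.##.##.#.##.####.#
5) #.###.##.##.#.##.####.##
6) .###.##.##.#.##.####.###
7) ###.##.##.#.##.####.###.
8) ##.##.##.#.##.####.###.#
9) #.##.##.#.##.####.###.##
10) .##.##.#.##.####.###.###
11) ##.##.#.##.####.###.###.
12) #.##.#.##.####.###.###.#

17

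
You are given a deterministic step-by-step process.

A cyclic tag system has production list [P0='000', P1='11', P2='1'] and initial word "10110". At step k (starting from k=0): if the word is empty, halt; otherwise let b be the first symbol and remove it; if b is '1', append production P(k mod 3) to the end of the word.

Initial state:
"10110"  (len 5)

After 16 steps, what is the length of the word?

0

step 0: "10110"  (len 5)
step 1: "0110000"  (len 7)
step 2: "110000"  (len 6)
step 3: "100001"  (len 6)
step 4: "00001000"  (len 8)
step 5: "0001000"  (len 7)
step 6: "001000"  (len 6)
step 7: "01000"  (len 5)
step 8: "1000"  (len 4)
step 9: "0001"  (len 4)
step 10: "001"  (len 3)
step 11: "01"  (len 2)
step 12: "1"  (len 1)
step 13: "000"  (len 3)
step 14: "00"  (len 2)
step 15: "0"  (len 1)
step 16: (halted — word empty)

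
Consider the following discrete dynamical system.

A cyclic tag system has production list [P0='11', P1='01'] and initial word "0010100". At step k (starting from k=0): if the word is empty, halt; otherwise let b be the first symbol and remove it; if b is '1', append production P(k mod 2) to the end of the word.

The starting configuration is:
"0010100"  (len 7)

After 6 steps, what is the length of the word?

5

0) "0010100"  (len 7)
1) "010100"  (len 6)
2) "10100"  (len 5)
3) "010011"  (len 6)
4) "10011"  (len 5)
5) "001111"  (len 6)
6) "01111"  (len 5)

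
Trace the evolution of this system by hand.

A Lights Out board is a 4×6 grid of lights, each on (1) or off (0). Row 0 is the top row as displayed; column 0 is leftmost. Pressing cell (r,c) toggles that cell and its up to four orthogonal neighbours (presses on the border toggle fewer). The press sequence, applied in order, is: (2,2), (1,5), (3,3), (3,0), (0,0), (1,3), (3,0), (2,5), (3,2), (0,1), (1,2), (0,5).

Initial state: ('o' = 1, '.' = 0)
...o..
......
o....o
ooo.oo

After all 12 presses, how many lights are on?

0) ...o..
......
o....o
ooo.oo
1) ...o..
..o...
oooo.o
oo..oo
2) ...o.o
..o.oo
oooo..
oo..oo
3) ...o.o
..o.oo
ooo...
oooo.o
4) ...o.o
..o.oo
.oo...
..oo.o
5) oo.o.o
o.o.oo
.oo...
..oo.o
6) oo...o
o..o.o
.ooo..
..oo.o
7) oo...o
o..o.o
oooo..
oooo.o
8) oo...o
o..o..
oooooo
oooo..
9) oo...o
o..o..
oo.ooo
o.....
10) ..o..o
oo.o..
oo.ooo
o.....
11) .....o
o.o...
oooooo
o.....
12) ....o.
o.o..o
oooooo
o.....

11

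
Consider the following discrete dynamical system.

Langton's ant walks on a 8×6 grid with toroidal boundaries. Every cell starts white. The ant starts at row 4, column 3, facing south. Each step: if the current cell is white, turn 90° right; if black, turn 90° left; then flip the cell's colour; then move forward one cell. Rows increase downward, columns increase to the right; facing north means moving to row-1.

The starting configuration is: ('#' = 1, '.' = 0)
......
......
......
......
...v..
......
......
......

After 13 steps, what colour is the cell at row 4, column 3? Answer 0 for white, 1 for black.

1

0) ......
......
......
......
...v..
......
......
......
1) ......
......
......
......
..<#..
......
......
......
2) ......
......
......
..^...
..##..
......
......
......
3) ......
......
......
..#>..
..##..
......
......
......
4) ......
......
......
..##..
..#v..
......
......
......
5) ......
......
......
..##..
..#.>.
......
......
......
6) ......
......
......
..##..
..#.#.
....v.
......
......
7) ......
......
......
..##..
..#.#.
...<#.
......
......
8) ......
......
......
..##..
..#^#.
...##.
......
......
9) ......
......
......
..##..
..##>.
...##.
......
......
10) ......
......
......
..##^.
..##..
...##.
......
......
11) ......
......
......
..###>
..##..
...##.
......
......
12) ......
......
......
..####
..##.v
...##.
......
......
13) ......
......
......
..####
..##<#
...##.
......
......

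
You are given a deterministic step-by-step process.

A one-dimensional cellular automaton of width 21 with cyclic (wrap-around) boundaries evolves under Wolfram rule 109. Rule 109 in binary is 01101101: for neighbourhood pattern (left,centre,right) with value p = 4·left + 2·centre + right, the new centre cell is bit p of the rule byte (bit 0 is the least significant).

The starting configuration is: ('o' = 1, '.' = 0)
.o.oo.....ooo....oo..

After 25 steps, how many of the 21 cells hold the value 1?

8

step 0: .o.oo.....ooo....oo..
step 1: .oooo.ooo.o.o.oo.oo.o
step 2: oo..ooo.ooooooooooooo
step 3: .o..o.ooo............
step 4: .o..ooo.o.ooooooooooo
step 5: oo..o.ooooo.........o
step 6: .o..ooo...o.ooooooo.o
step 7: oo..o.o.o.ooo.....ooo
step 8: .o..ooooooo.o.ooo.o..
step 9: .o..o.....ooooo.ooo.o
step 10: oo..o.ooo.o...ooo.ooo
step 11: .o..ooo.ooo.o.o.ooo..
step 12: .o..o.ooo.ooooooo.o.o
step 13: oo..ooo.ooo.....ooooo
step 14: .o..o.ooo.o.ooo.o....
step 15: .o..ooo.ooooo.ooo.ooo
step 16: oo..o.ooo...ooo.ooo.o
step 17: .o..ooo.o.o.o.ooo.ooo
step 18: oo..o.ooooooooo.ooo.o
step 19: .o..ooo.......ooo.ooo
step 20: oo..o.o.ooooo.o.ooo.o
step 21: .o..ooooo...ooooo.ooo
step 22: oo..o...o.o.o...ooo.o
step 23: .o..o.o.ooooo.o.o.ooo
step 24: oo..ooooo...ooooooo.o
step 25: .o..o...o.o.o.....ooo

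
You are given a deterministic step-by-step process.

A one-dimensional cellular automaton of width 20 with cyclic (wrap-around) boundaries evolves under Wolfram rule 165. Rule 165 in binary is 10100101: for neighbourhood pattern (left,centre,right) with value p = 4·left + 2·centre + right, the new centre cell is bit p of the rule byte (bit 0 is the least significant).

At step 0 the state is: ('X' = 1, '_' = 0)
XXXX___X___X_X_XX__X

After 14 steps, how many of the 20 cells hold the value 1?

12

t=0: XXXX___X___X_X_XX__X
t=1: XXX__X_X_X_XXXX_____
t=2: _X___XXXXXX_XX__XXX_
t=3: _X_X__XXXX_X_____X__
t=4: _XXX___XX_XX_XXX_X_X
t=5: X_X__X___X__X_X_XXXX
t=6: _XX__X_X_X__XXXX_XXX
t=7: X____XXXXX___XX_X_X_
t=8: X_XX__XXX__X___XXXXX
t=9: _X_____X___X_X__XXXX
t=10: XX_XXX_X_X_XXX___XX_
t=11: __X_X_XXXXX_X__X___X
t=12: __XXXX_XXX_XX__X_X_X
t=13: ___XX_X_X_X____XXXXX
t=14: _X___XXXXXX_XX__XXX_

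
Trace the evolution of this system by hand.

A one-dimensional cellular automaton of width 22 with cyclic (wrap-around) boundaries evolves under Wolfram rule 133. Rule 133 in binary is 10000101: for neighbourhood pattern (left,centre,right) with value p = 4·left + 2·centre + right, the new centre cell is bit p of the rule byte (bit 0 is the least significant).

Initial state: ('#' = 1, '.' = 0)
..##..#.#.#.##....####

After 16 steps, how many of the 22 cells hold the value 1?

[0] ..##..#.#.#.##....####
[1] ......#.#.#....##..##.
[2] #####.#.#.#.##........
[3] .###..#.#.#....######.
[4] ..#...#.#.#.##..####..
[5] #.#.#.#.#.#......##..#
[6] ..#.#.#.#.#.####......
[7] #.#.#.#.#.#..##..#####
[8] ..#.#.#.#.#.......####
[9] ..#.#.#.#.#.#####..##.
[10] #.#.#.#.#.#..###......
[11] #.#.#.#.#.#...#..####.
[12] #.#.#.#.#.#.#.#...##..
[13] #.#.#.#.#.#.#.#.#.....
[14] #.#.#.#.#.#.#.#.#.###.
[15] #.#.#.#.#.#.#.#.#..#..
[16] #.#.#.#.#.#.#.#.#..#..

10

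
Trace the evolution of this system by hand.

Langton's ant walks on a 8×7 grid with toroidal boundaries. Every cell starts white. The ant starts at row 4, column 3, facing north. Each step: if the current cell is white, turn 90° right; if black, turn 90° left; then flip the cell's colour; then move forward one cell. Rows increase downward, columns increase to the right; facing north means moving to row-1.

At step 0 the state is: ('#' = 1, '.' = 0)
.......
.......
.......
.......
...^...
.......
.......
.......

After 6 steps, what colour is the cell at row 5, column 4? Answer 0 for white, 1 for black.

1

[0] .......
.......
.......
.......
...^...
.......
.......
.......
[1] .......
.......
.......
.......
...#>..
.......
.......
.......
[2] .......
.......
.......
.......
...##..
....v..
.......
.......
[3] .......
.......
.......
.......
...##..
...<#..
.......
.......
[4] .......
.......
.......
.......
...^#..
...##..
.......
.......
[5] .......
.......
.......
.......
..<.#..
...##..
.......
.......
[6] .......
.......
.......
..^....
..#.#..
...##..
.......
.......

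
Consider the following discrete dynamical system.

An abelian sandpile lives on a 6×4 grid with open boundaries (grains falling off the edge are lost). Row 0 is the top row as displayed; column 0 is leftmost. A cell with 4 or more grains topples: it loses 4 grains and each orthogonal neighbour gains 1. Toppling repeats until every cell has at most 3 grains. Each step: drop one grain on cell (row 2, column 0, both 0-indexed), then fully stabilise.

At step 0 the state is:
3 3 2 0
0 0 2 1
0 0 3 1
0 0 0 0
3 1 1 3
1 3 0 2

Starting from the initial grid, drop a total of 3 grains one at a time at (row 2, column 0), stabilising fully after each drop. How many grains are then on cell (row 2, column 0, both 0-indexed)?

3

step 0: 3 3 2 0
0 0 2 1
0 0 3 1
0 0 0 0
3 1 1 3
1 3 0 2
step 1: 3 3 2 0
0 0 2 1
1 0 3 1
0 0 0 0
3 1 1 3
1 3 0 2
step 2: 3 3 2 0
0 0 2 1
2 0 3 1
0 0 0 0
3 1 1 3
1 3 0 2
step 3: 3 3 2 0
0 0 2 1
3 0 3 1
0 0 0 0
3 1 1 3
1 3 0 2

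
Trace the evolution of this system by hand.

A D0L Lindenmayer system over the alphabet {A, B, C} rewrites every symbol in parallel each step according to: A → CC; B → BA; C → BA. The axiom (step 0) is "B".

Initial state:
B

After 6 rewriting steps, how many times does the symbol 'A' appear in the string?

21

gen 0: B
gen 1: BA
gen 2: BACC
gen 3: BACCBABA
gen 4: BACCBABABACCBACC
gen 5: BACCBABABACCBACCBACCBABABACCBABA
gen 6: BACCBABABACCBACCBACCBABABACCBABABACCBABABACCBACCBACCBABABACCBACC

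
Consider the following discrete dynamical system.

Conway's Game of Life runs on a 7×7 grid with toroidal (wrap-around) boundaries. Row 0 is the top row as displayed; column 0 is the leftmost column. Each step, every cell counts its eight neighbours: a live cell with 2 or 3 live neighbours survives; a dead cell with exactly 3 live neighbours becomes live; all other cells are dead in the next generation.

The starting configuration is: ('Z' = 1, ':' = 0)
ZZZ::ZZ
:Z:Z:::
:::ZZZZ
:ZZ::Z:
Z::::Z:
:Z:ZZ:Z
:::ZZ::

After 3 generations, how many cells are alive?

t=0: ZZZ::ZZ
:Z:Z:::
:::ZZZZ
:ZZ::Z:
Z::::Z:
:Z:ZZ:Z
:::ZZ::
t=1: ZZ:::ZZ
:Z:Z:::
ZZ:Z:ZZ
ZZZZ:::
Z::Z:Z:
Z:ZZ::Z
:::::::
t=2: ZZZ:::Z
:::::::
:::Z::Z
:::Z:Z:
:::::::
ZZZZZ:Z
::Z::Z:
t=3: ZZZ:::Z
:ZZ:::Z
::::Z::
::::Z::
ZZ:::ZZ
ZZZZZZZ
::::ZZ:

22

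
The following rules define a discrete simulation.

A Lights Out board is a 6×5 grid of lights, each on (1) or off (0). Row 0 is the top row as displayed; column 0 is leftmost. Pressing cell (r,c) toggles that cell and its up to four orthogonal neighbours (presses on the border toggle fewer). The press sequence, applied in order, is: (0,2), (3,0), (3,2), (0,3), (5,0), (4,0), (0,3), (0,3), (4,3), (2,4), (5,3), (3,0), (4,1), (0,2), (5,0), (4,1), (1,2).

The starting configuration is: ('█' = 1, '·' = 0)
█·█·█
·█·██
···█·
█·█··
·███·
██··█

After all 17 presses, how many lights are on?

14

gen 0: █·█·█
·█·██
···█·
█·█··
·███·
██··█
gen 1: ██·██
·████
···█·
█·█··
·███·
██··█
gen 2: ██·██
·████
█··█·
·██··
████·
██··█
gen 3: ██·██
·████
█·██·
···█·
██·█·
██··█
gen 4: ███··
·██·█
█·██·
···█·
██·█·
██··█
gen 5: ███··
·██·█
█·██·
···█·
·█·█·
····█
gen 6: ███··
·██·█
█·██·
█··█·
█··█·
█···█
gen 7: ██·██
·████
█·██·
█··█·
█··█·
█···█
gen 8: ███··
·██·█
█·██·
█··█·
█··█·
█···█
gen 9: ███··
·██·█
█·██·
█····
█·█·█
█··██
gen 10: ███··
·██··
█·█·█
█···█
█·█·█
█··██
gen 11: ███··
·██··
█·█·█
█···█
█·███
█·█··
gen 12: ███··
·██··
··█·█
·█··█
··███
█·█··
gen 13: ███··
·██··
··█·█
····█
██·██
███··
gen 14: █··█·
·█···
··█·█
····█
██·██
███··
gen 15: █··█·
·█···
··█·█
····█
·█·██
··█··
gen 16: █··█·
·█···
··█·█
·█··█
█·███
·██··
gen 17: █·██·
··██·
····█
·█··█
█·███
·██··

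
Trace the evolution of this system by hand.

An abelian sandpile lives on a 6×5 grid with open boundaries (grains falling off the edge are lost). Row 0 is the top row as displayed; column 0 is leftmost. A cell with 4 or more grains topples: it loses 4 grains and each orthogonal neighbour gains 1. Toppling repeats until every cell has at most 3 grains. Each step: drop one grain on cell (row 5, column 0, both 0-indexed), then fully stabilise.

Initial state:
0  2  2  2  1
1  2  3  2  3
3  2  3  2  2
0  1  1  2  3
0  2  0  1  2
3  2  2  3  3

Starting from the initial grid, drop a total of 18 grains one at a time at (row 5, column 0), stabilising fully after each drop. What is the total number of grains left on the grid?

gen 0: 0  2  2  2  1
1  2  3  2  3
3  2  3  2  2
0  1  1  2  3
0  2  0  1  2
3  2  2  3  3
gen 1: 0  2  2  2  1
1  2  3  2  3
3  2  3  2  2
0  1  1  2  3
1  2  0  1  2
0  3  2  3  3
gen 2: 0  2  2  2  1
1  2  3  2  3
3  2  3  2  2
0  1  1  2  3
1  2  0  1  2
1  3  2  3  3
gen 3: 0  2  2  2  1
1  2  3  2  3
3  2  3  2  2
0  1  1  2  3
1  2  0  1  2
2  3  2  3  3
gen 4: 0  2  2  2  1
1  2  3  2  3
3  2  3  2  2
0  1  1  2  3
1  2  0  1  2
3  3  2  3  3
gen 5: 0  2  2  2  1
1  2  3  2  3
3  2  3  2  2
0  1  1  2  3
2  3  0  1  2
1  0  3  3  3
gen 6: 0  2  2  2  1
1  2  3  2  3
3  2  3  2  2
0  1  1  2  3
2  3  0  1  2
2  0  3  3  3
gen 7: 0  2  2  2  1
1  2  3  2  3
3  2  3  2  2
0  1  1  2  3
2  3  0  1  2
3  0  3  3  3
gen 8: 0  2  2  2  1
1  2  3  2  3
3  2  3  2  2
0  1  1  2  3
3  3  0  1  2
0  1  3  3  3
gen 9: 0  2  2  2  1
1  2  3  2  3
3  2  3  2  2
0  1  1  2  3
3  3  0  1  2
1  1  3  3  3
gen 10: 0  2  2  2  1
1  2  3  2  3
3  2  3  2  2
0  1  1  2  3
3  3  0  1  2
2  1  3  3  3
gen 11: 0  2  2  2  1
1  2  3  2  3
3  2  3  2  2
0  1  1  2  3
3  3  0  1  2
3  1  3  3  3
gen 12: 0  2  2  2  1
1  2  3  2  3
3  2  3  2  2
1  2  1  2  3
1  0  1  1  2
1  3  3  3  3
gen 13: 0  2  2  2  1
1  2  3  2  3
3  2  3  2  2
1  2  1  2  3
1  0  1  1  2
2  3  3  3  3
gen 14: 0  2  2  2  1
1  2  3  2  3
3  2  3  2  2
1  2  1  2  3
1  0  1  1  2
3  3  3  3  3
gen 15: 0  2  2  2  1
1  2  3  2  3
3  2  3  2  2
1  2  1  2  3
2  1  2  2  3
1  1  1  1  0
gen 16: 0  2  2  2  1
1  2  3  2  3
3  2  3  2  2
1  2  1  2  3
2  1  2  2  3
2  1  1  1  0
gen 17: 0  2  2  2  1
1  2  3  2  3
3  2  3  2  2
1  2  1  2  3
2  1  2  2  3
3  1  1  1  0
gen 18: 0  2  2  2  1
1  2  3  2  3
3  2  3  2  2
1  2  1  2  3
3  1  2  2  3
0  2  1  1  0

54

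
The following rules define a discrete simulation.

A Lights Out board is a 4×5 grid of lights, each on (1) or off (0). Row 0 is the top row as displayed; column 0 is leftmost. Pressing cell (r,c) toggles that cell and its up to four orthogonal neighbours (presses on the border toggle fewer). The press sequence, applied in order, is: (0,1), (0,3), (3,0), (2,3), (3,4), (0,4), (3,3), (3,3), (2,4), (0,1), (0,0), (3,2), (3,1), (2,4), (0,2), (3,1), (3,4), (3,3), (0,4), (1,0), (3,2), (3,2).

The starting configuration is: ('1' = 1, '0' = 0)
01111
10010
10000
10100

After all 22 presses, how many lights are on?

12

k=0  01111
10010
10000
10100
k=1  10011
11010
10000
10100
k=2  10100
11000
10000
10100
k=3  10100
11000
00000
01100
k=4  10100
11010
00111
01110
k=5  10100
11010
00110
01101
k=6  10111
11011
00110
01101
k=7  10111
11011
00100
01010
k=8  10111
11011
00110
01101
k=9  10111
11010
00101
01100
k=10  01011
10010
00101
01100
k=11  10011
00010
00101
01100
k=12  10011
00010
00001
00010
k=13  10011
00010
01001
11110
k=14  10011
00011
01010
11111
k=15  11101
00111
01010
11111
k=16  11101
00111
00010
00011
k=17  11101
00111
00011
00000
k=18  11101
00111
00001
00111
k=19  11110
00110
00001
00111
k=20  01110
11110
10001
00111
k=21  01110
11110
10101
01001
k=22  01110
11110
10001
00111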